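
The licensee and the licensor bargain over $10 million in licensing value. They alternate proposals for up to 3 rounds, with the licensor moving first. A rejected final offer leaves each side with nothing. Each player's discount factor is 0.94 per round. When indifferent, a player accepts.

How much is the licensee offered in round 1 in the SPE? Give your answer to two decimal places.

Solve by backward induction from round 3.
Round 3 (the licensor proposes): the licensee will accept anything ≥ 0, so the licensor offers 0 and keeps 10.
Round 2 (the licensee proposes): the licensor can get 10 next round, worth 0.94 × 10 = 9.4 now; the licensee offers that and keeps 0.6.
Round 1 (the licensor proposes): the licensee can get 0.6 next round, worth 0.94 × 0.6 = 0.564 now. The licensor offers 0.564 and keeps 10 − 0.564 = 9.436.

0.56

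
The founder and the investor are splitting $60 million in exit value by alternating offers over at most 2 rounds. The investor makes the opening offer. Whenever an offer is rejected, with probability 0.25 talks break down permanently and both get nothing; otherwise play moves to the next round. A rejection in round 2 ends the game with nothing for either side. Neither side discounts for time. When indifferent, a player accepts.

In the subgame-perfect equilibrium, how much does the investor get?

15

Round 2 (the founder proposes): rejection yields 0 for the investor; the founder offers 0 and keeps 60.
Round 1 (the investor proposes): rejecting gives the founder an expected 0.75 × 60 = 45; the investor offers that and keeps 15.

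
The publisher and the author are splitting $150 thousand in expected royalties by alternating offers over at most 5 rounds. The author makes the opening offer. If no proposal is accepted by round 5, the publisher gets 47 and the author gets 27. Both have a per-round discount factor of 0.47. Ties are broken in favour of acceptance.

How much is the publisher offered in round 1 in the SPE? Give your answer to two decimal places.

Work backward from the last round.
Round 5 (the author proposes): the publisher gets 47 if talks fail, so the author offers 47 and keeps 103.
Round 4 (the publisher proposes): the author can get 103 next round, worth 0.47 × 103 = 48.41 now; the publisher offers that and keeps 101.59.
Round 3 (the author proposes): the publisher can get 101.59 next round, worth 0.47 × 101.59 = 47.7473 now. The author offers 47.7473 and keeps 150 − 47.7473 = 102.2527.
Round 2 (the publisher proposes): the author can get 102.2527 next round, worth 0.47 × 102.2527 = 48.058769 now; the publisher offers that and keeps 101.941231.
Round 1 (the author proposes): the publisher can get 101.941231 next round, worth 0.47 × 101.941231 = 47.91237857 now. The author offers 47.91237857 and keeps 150 − 47.91237857 = 102.08762143.

47.91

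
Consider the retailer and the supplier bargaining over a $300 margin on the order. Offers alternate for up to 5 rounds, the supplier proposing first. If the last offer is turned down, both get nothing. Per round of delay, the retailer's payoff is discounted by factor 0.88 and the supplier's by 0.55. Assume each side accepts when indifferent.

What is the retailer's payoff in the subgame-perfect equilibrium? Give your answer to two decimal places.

176.30

Round 5 (the supplier proposes): the retailer will accept anything ≥ 0, so the supplier offers 0 and keeps 300.
Round 4 (the retailer proposes): the supplier can get 300 next round, worth 0.55 × 300 = 165 now. The retailer offers 165 and keeps 300 − 165 = 135.
Round 3 (the supplier proposes): the retailer can get 135 next round, worth 0.88 × 135 = 118.8 now, so the supplier offers 118.8, keeping 181.2.
Round 2 (the retailer proposes): the supplier can get 181.2 next round, worth 0.55 × 181.2 = 99.66 now; the retailer offers that and keeps 200.34.
Round 1 (the supplier proposes): the retailer can get 200.34 next round, worth 0.88 × 200.34 = 176.2992 now. The supplier offers 176.2992 and keeps 300 − 176.2992 = 123.7008.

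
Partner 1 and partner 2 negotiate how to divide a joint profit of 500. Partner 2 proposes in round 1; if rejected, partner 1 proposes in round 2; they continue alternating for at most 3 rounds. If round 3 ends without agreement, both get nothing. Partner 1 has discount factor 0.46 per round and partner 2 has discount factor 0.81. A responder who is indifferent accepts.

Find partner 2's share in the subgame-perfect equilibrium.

Round 3 (partner 2 proposes): rejection yields 0 for partner 1; partner 2 offers 0 and keeps 500.
Round 2 (partner 1 proposes): partner 2 can get 500 next round, worth 0.81 × 500 = 405 now, so partner 1 offers 405, keeping 95.
Round 1 (partner 2 proposes): partner 1 can get 95 next round, worth 0.46 × 95 = 43.7 now; partner 2 offers that and keeps 456.3.

456.3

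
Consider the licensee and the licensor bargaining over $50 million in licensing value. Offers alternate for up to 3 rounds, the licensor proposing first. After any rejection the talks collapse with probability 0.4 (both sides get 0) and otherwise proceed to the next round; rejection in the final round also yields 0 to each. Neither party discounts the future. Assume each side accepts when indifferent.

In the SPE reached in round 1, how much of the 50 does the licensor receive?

38

By backward induction:
Round 3 (the licensor proposes): the licensee will accept anything ≥ 0, so the licensor offers 0 and keeps 50.
Round 2 (the licensee proposes): rejecting gives the licensor an expected 0.6 × 50 = 30; the licensee offers that and keeps 20.
Round 1 (the licensor proposes): rejecting gives the licensee an expected 0.6 × 20 = 12. The licensor offers 12 and keeps 50 − 12 = 38.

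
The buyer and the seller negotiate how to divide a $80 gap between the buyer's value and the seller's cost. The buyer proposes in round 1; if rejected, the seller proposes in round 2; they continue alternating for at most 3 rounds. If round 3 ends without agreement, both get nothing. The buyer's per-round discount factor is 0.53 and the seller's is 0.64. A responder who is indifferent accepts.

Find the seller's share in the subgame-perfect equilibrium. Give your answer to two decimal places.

24.06

Work backward from the last round.
Round 3 (the buyer proposes): rejection yields 0 for the seller; the buyer offers 0 and keeps 80.
Round 2 (the seller proposes): the buyer can get 80 next round, worth 0.53 × 80 = 42.4 now. The seller offers 42.4 and keeps 80 − 42.4 = 37.6.
Round 1 (the buyer proposes): the seller can get 37.6 next round, worth 0.64 × 37.6 = 24.064 now; the buyer offers that and keeps 55.936.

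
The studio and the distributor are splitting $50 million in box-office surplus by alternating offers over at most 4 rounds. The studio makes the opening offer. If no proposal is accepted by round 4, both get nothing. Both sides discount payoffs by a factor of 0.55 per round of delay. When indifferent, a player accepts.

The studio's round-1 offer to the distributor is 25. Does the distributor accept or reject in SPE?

Accept

Round 4 (the distributor proposes): rejection yields 0 for the studio; the distributor offers 0 and keeps 50.
Round 3 (the studio proposes): the distributor can get 50 next round, worth 0.55 × 50 = 27.5 now. The studio offers 27.5 and keeps 50 − 27.5 = 22.5.
Round 2 (the distributor proposes): the studio can get 22.5 next round, worth 0.55 × 22.5 = 12.375 now, so the distributor offers 12.375, keeping 37.625.
So by rejecting in round 1, the distributor gets 37.625 next round, worth 0.55 × 37.625 = 20.69375 now.
Offer 25 ≥ 20.69375, so the distributor accepts.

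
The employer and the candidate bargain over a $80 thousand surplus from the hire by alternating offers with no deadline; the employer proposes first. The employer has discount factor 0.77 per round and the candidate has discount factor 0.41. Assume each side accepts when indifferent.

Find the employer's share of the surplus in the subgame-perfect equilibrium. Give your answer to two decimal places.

68.98

Let x be the employer's share when the employer proposes and y be the candidate's share when the candidate proposes.
The candidate accepts iff offered ≥ 0.41·y, so x = 80 − 0.41y. Symmetrically y = 80 − 0.77x.
Substituting: x = 80 − 0.41(80 − 0.77x), giving x(1 − 0.77·0.41) = 80(1 − 0.41).
So x = 80 × 0.59 / 0.6843 ≈ 68.9756, and the candidate receives 80 − x ≈ 11.0244.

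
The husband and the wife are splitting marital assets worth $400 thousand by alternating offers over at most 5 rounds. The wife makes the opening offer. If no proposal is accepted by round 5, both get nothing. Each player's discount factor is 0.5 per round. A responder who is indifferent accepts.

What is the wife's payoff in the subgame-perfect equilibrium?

275

Round 5 (the wife proposes): the husband will accept anything ≥ 0, so the wife offers 0 and keeps 400.
Round 4 (the husband proposes): the wife can get 400 next round, worth 0.5 × 400 = 200 now; the husband offers that and keeps 200.
Round 3 (the wife proposes): the husband can get 200 next round, worth 0.5 × 200 = 100 now. The wife offers 100 and keeps 400 − 100 = 300.
Round 2 (the husband proposes): the wife can get 300 next round, worth 0.5 × 300 = 150 now, so the husband offers 150, keeping 250.
Round 1 (the wife proposes): the husband can get 250 next round, worth 0.5 × 250 = 125 now; the wife offers that and keeps 275.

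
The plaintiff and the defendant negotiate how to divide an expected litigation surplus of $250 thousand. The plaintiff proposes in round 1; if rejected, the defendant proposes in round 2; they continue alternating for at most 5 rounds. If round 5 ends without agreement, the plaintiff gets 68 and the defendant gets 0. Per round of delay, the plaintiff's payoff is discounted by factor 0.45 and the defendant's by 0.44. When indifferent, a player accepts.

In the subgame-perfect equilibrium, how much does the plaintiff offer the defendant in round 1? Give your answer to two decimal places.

72.48

Round 5 (the plaintiff proposes): rejection yields 0 for the defendant; the plaintiff offers 0 and keeps 250.
Round 4 (the defendant proposes): the plaintiff can get 250 next round, worth 0.45 × 250 = 112.5 now. The defendant offers 112.5 and keeps 250 − 112.5 = 137.5.
Round 3 (the plaintiff proposes): the defendant can get 137.5 next round, worth 0.44 × 137.5 = 60.5 now. The plaintiff offers 60.5 and keeps 250 − 60.5 = 189.5.
Round 2 (the defendant proposes): the plaintiff can get 189.5 next round, worth 0.45 × 189.5 = 85.275 now; the defendant offers that and keeps 164.725.
Round 1 (the plaintiff proposes): the defendant can get 164.725 next round, worth 0.44 × 164.725 = 72.479 now. The plaintiff offers 72.479 and keeps 250 − 72.479 = 177.521.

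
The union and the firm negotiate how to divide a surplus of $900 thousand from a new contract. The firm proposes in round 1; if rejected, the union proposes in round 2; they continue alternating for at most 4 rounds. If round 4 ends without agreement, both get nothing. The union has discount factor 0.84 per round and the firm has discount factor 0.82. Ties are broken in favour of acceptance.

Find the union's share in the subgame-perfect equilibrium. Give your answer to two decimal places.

Round 4 (the union proposes): the firm will accept anything ≥ 0, so the union offers 0 and keeps 900.
Round 3 (the firm proposes): the union can get 900 next round, worth 0.84 × 900 = 756 now. The firm offers 756 and keeps 900 − 756 = 144.
Round 2 (the union proposes): the firm can get 144 next round, worth 0.82 × 144 = 118.08 now. The union offers 118.08 and keeps 900 − 118.08 = 781.92.
Round 1 (the firm proposes): the union can get 781.92 next round, worth 0.84 × 781.92 = 656.8128 now; the firm offers that and keeps 243.1872.

656.81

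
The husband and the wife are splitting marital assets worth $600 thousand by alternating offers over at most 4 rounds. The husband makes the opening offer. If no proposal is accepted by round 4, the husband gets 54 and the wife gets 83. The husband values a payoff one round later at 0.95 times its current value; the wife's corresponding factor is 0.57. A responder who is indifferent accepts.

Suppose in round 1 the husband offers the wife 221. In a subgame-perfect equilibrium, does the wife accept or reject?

Work out the wife's continuation value if the offer is rejected.
Round 4 (the wife proposes): the husband gets 54 if talks fail, so the wife offers 54 and keeps 546.
Round 3 (the husband proposes): the wife can get 546 next round, worth 0.57 × 546 = 311.22 now. The husband offers 311.22 and keeps 600 − 311.22 = 288.78.
Round 2 (the wife proposes): the husband can get 288.78 next round, worth 0.95 × 288.78 = 274.341 now, so the wife offers 274.341, keeping 325.659.
So by rejecting in round 1, the wife gets 325.659 next round, worth 0.57 × 325.659 = 185.62563 now.
Offer 221 ≥ 185.62563, so the wife accepts.

Accept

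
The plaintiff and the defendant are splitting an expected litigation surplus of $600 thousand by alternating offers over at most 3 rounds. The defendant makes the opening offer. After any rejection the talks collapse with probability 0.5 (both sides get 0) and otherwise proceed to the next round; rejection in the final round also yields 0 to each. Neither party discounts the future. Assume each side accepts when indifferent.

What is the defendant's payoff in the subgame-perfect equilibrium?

By backward induction:
Round 3 (the defendant proposes): the plaintiff will accept anything ≥ 0, so the defendant offers 0 and keeps 600.
Round 2 (the plaintiff proposes): rejecting gives the defendant an expected 0.5 × 600 = 300; the plaintiff offers that and keeps 300.
Round 1 (the defendant proposes): rejecting gives the plaintiff an expected 0.5 × 300 = 150; the defendant offers that and keeps 450.

450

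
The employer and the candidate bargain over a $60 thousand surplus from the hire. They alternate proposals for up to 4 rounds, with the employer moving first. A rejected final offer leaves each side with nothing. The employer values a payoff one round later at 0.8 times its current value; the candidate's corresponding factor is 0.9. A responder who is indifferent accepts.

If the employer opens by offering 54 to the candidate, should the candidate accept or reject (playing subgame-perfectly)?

Round 4 (the candidate proposes): the employer will accept anything ≥ 0, so the candidate offers 0 and keeps 60.
Round 3 (the employer proposes): the candidate can get 60 next round, worth 0.9 × 60 = 54 now, so the employer offers 54, keeping 6.
Round 2 (the candidate proposes): the employer can get 6 next round, worth 0.8 × 6 = 4.8 now. The candidate offers 4.8 and keeps 60 − 4.8 = 55.2.
So by rejecting in round 1, the candidate gets 55.2 next round, worth 0.9 × 55.2 = 49.68 now.
Offer 54 ≥ 49.68, so the candidate accepts.

Accept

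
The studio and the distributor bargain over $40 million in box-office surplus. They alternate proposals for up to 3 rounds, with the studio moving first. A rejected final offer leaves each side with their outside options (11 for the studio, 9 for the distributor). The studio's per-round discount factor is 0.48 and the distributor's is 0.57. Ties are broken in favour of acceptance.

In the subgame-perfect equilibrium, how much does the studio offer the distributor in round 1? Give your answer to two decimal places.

14.32

Round 3 (the studio proposes): the distributor gets 9 if talks fail, so the studio offers 9 and keeps 31.
Round 2 (the distributor proposes): the studio can get 31 next round, worth 0.48 × 31 = 14.88 now, so the distributor offers 14.88, keeping 25.12.
Round 1 (the studio proposes): the distributor can get 25.12 next round, worth 0.57 × 25.12 = 14.3184 now, so the studio offers 14.3184, keeping 25.6816.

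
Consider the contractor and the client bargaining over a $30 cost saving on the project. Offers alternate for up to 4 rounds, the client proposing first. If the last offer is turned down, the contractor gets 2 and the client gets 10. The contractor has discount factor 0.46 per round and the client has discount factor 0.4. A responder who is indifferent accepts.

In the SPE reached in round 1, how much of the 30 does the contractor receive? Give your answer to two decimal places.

Round 4 (the contractor proposes): the client gets 10 if talks fail, so the contractor offers 10 and keeps 20.
Round 3 (the client proposes): the contractor can get 20 next round, worth 0.46 × 20 = 9.2 now. The client offers 9.2 and keeps 30 − 9.2 = 20.8.
Round 2 (the contractor proposes): the client can get 20.8 next round, worth 0.4 × 20.8 = 8.32 now. The contractor offers 8.32 and keeps 30 − 8.32 = 21.68.
Round 1 (the client proposes): the contractor can get 21.68 next round, worth 0.46 × 21.68 = 9.9728 now. The client offers 9.9728 and keeps 30 − 9.9728 = 20.0272.

9.97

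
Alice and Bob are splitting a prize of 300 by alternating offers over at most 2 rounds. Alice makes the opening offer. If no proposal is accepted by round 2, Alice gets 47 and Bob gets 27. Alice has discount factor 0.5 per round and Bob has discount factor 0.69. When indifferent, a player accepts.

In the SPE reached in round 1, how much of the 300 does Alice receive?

125.43

Round 2 (Bob proposes): Alice gets 47 if talks fail, so Bob offers 47 and keeps 253.
Round 1 (Alice proposes): Bob can get 253 next round, worth 0.69 × 253 = 174.57 now, so Alice offers 174.57, keeping 125.43.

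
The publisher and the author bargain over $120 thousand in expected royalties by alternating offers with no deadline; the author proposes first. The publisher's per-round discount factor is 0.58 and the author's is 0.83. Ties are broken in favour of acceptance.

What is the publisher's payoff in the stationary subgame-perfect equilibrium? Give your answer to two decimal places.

Let x be the author's share when the author proposes and y be the publisher's share when the publisher proposes.
The publisher accepts iff offered ≥ 0.58·y, so x = 120 − 0.58y. Symmetrically y = 120 − 0.83x.
Substituting: x = 120 − 0.58(120 − 0.83x), giving x(1 − 0.83·0.58) = 120(1 − 0.58).
So x = 120 × 0.42 / 0.5186 ≈ 97.1847, and the publisher receives 120 − x ≈ 22.8153.

22.82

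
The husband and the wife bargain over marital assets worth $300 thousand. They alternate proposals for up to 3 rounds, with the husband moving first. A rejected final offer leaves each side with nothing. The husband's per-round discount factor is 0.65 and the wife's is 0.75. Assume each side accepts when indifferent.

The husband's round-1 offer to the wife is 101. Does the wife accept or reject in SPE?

Round 3 (the husband proposes): rejection yields 0 for the wife; the husband offers 0 and keeps 300.
Round 2 (the wife proposes): the husband can get 300 next round, worth 0.65 × 300 = 195 now, so the wife offers 195, keeping 105.
So by rejecting in round 1, the wife gets 105 next round, worth 0.75 × 105 = 78.75 now.
Offer 101 ≥ 78.75, so the wife accepts.

Accept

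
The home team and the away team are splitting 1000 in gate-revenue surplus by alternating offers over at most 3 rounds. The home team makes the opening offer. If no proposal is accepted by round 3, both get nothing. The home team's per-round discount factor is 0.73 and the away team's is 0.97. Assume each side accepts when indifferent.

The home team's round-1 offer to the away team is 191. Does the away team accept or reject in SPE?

Reject

Round 3 (the home team proposes): the away team will accept anything ≥ 0, so the home team offers 0 and keeps 1000.
Round 2 (the away team proposes): the home team can get 1000 next round, worth 0.73 × 1000 = 730 now, so the away team offers 730, keeping 270.
So by rejecting in round 1, the away team gets 270 next round, worth 0.97 × 270 = 261.9 now.
Offer 191 < 261.9, so the away team rejects.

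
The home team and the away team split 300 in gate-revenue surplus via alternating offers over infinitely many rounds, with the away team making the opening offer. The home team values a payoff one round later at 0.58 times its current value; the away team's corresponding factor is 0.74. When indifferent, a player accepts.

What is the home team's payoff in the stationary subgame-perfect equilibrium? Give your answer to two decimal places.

79.26

Let x be the away team's share when the away team proposes and y be the home team's share when the home team proposes.
The home team accepts iff offered ≥ 0.58·y, so x = 300 − 0.58y. Symmetrically y = 300 − 0.74x.
Substituting: x = 300 − 0.58(300 − 0.74x), giving x(1 − 0.74·0.58) = 300(1 − 0.58).
So x = 300 × 0.42 / 0.5708 ≈ 220.7428, and the home team receives 300 − x ≈ 79.2572.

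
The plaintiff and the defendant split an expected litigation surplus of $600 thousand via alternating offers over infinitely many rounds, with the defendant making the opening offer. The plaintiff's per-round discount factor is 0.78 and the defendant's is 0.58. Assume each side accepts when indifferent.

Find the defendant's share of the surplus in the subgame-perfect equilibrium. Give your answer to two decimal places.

241.05

When the defendant proposes, the plaintiff accepts any offer worth at least 0.78 times what the plaintiff would get by proposing next round; and vice versa.
This gives x = 600 − 0.78y and y = 600 − 0.58x, where x and y are each side's share when it proposes.
Hence (1 − 0.78·0.58)x = 600(1 − 0.78), i.e. 0.5476·x = 132.
x ≈ 241.0519; the plaintiff's share is 600 − x ≈ 358.9481.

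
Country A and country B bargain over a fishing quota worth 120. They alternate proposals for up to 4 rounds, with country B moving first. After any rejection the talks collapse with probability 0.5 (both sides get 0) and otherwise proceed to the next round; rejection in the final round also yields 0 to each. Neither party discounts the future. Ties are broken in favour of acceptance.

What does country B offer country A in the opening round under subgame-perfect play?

45

By backward induction:
Round 4 (country A proposes): rejection yields 0 for country B; country A offers 0 and keeps 120.
Round 3 (country B proposes): rejecting gives country A an expected 0.5 × 120 = 60, so country B offers 60, keeping 60.
Round 2 (country A proposes): rejecting gives country B an expected 0.5 × 60 = 30. Country A offers 30 and keeps 120 − 30 = 90.
Round 1 (country B proposes): rejecting gives country A an expected 0.5 × 90 = 45. Country B offers 45 and keeps 120 − 45 = 75.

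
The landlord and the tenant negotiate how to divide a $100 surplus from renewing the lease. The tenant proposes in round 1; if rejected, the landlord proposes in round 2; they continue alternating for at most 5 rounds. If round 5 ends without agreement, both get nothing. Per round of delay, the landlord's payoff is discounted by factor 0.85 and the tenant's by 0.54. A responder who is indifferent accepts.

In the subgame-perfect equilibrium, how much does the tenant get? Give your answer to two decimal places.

42.95

Work backward from the last round.
Round 5 (the tenant proposes): the landlord will accept anything ≥ 0, so the tenant offers 0 and keeps 100.
Round 4 (the landlord proposes): the tenant can get 100 next round, worth 0.54 × 100 = 54 now. The landlord offers 54 and keeps 100 − 54 = 46.
Round 3 (the tenant proposes): the landlord can get 46 next round, worth 0.85 × 46 = 39.1 now, so the tenant offers 39.1, keeping 60.9.
Round 2 (the landlord proposes): the tenant can get 60.9 next round, worth 0.54 × 60.9 = 32.886 now; the landlord offers that and keeps 67.114.
Round 1 (the tenant proposes): the landlord can get 67.114 next round, worth 0.85 × 67.114 = 57.0469 now. The tenant offers 57.0469 and keeps 100 − 57.0469 = 42.9531.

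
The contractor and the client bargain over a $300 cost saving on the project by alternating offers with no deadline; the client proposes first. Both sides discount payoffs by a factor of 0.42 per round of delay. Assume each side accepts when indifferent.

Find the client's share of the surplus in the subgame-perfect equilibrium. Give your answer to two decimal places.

When the client proposes, the contractor accepts any offer worth at least 0.42 times what the contractor would get by proposing next round; and vice versa.
This gives x = 300 − 0.42y and y = 300 − 0.42x, where x and y are each side's share when it proposes.
Hence (1 − 0.42·0.42)x = 300(1 − 0.42), i.e. 0.8236·x = 174.
x ≈ 211.2676; the contractor's share is 300 − x ≈ 88.7324.

211.27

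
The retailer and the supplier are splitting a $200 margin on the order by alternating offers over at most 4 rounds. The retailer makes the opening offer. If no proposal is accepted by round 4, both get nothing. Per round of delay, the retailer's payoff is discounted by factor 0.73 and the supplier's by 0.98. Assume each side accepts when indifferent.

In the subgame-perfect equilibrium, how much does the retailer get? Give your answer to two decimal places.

6.86

By backward induction:
Round 4 (the supplier proposes): the retailer will accept anything ≥ 0, so the supplier offers 0 and keeps 200.
Round 3 (the retailer proposes): the supplier can get 200 next round, worth 0.98 × 200 = 196 now, so the retailer offers 196, keeping 4.
Round 2 (the supplier proposes): the retailer can get 4 next round, worth 0.73 × 4 = 2.92 now; the supplier offers that and keeps 197.08.
Round 1 (the retailer proposes): the supplier can get 197.08 next round, worth 0.98 × 197.08 = 193.1384 now; the retailer offers that and keeps 6.8616.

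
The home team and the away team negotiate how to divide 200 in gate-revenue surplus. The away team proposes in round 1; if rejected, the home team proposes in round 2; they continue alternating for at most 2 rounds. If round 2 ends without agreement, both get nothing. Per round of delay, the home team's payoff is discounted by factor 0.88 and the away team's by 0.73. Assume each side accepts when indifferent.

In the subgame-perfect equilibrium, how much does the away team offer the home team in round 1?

176

Solve by backward induction from round 2.
Round 2 (the home team proposes): rejection yields 0 for the away team; the home team offers 0 and keeps 200.
Round 1 (the away team proposes): the home team can get 200 next round, worth 0.88 × 200 = 176 now. The away team offers 176 and keeps 200 − 176 = 24.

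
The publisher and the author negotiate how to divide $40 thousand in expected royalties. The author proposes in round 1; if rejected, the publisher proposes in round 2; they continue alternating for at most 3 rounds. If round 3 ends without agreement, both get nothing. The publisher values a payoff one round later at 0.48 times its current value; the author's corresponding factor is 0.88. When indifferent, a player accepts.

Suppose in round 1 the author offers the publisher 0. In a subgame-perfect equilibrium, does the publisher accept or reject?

Round 3 (the author proposes): the publisher will accept anything ≥ 0, so the author offers 0 and keeps 40.
Round 2 (the publisher proposes): the author can get 40 next round, worth 0.88 × 40 = 35.2 now; the publisher offers that and keeps 4.8.
So by rejecting in round 1, the publisher gets 4.8 next round, worth 0.48 × 4.8 = 2.304 now.
Offer 0 < 2.304, so the publisher rejects.

Reject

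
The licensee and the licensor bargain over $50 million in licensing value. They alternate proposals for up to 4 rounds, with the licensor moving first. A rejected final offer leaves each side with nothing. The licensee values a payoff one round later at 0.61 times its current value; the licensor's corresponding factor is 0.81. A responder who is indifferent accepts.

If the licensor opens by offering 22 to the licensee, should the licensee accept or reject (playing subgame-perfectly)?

Round 4 (the licensee proposes): the licensor will accept anything ≥ 0, so the licensee offers 0 and keeps 50.
Round 3 (the licensor proposes): the licensee can get 50 next round, worth 0.61 × 50 = 30.5 now, so the licensor offers 30.5, keeping 19.5.
Round 2 (the licensee proposes): the licensor can get 19.5 next round, worth 0.81 × 19.5 = 15.795 now; the licensee offers that and keeps 34.205.
So by rejecting in round 1, the licensee gets 34.205 next round, worth 0.61 × 34.205 = 20.86505 now.
Offer 22 ≥ 20.86505, so the licensee accepts.

Accept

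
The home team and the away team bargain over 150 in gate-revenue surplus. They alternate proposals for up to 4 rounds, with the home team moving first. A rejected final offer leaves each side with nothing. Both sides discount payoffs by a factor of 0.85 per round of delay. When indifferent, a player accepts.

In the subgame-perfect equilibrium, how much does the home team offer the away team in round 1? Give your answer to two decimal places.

111.24

Round 4 (the away team proposes): the home team will accept anything ≥ 0, so the away team offers 0 and keeps 150.
Round 3 (the home team proposes): the away team can get 150 next round, worth 0.85 × 150 = 127.5 now, so the home team offers 127.5, keeping 22.5.
Round 2 (the away team proposes): the home team can get 22.5 next round, worth 0.85 × 22.5 = 19.125 now. The away team offers 19.125 and keeps 150 − 19.125 = 130.875.
Round 1 (the home team proposes): the away team can get 130.875 next round, worth 0.85 × 130.875 = 111.24375 now, so the home team offers 111.24375, keeping 38.75625.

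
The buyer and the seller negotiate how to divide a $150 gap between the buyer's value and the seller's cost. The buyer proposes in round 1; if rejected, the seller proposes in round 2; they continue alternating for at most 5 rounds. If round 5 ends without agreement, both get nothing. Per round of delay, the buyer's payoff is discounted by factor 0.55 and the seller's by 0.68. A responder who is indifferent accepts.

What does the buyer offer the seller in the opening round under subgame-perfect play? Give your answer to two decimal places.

63.07

Round 5 (the buyer proposes): the seller will accept anything ≥ 0, so the buyer offers 0 and keeps 150.
Round 4 (the seller proposes): the buyer can get 150 next round, worth 0.55 × 150 = 82.5 now, so the seller offers 82.5, keeping 67.5.
Round 3 (the buyer proposes): the seller can get 67.5 next round, worth 0.68 × 67.5 = 45.9 now. The buyer offers 45.9 and keeps 150 − 45.9 = 104.1.
Round 2 (the seller proposes): the buyer can get 104.1 next round, worth 0.55 × 104.1 = 57.255 now; the seller offers that and keeps 92.745.
Round 1 (the buyer proposes): the seller can get 92.745 next round, worth 0.68 × 92.745 = 63.0666 now. The buyer offers 63.0666 and keeps 150 − 63.0666 = 86.9334.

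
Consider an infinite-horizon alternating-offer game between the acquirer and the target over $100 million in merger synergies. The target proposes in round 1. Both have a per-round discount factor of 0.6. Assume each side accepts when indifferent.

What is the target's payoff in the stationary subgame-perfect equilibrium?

When the target proposes, the acquirer accepts any offer worth at least 0.6 times what the acquirer would get by proposing next round; and vice versa.
This gives x = 100 − 0.6y and y = 100 − 0.6x, where x and y are each side's share when it proposes.
Hence (1 − 0.6·0.6)x = 100(1 − 0.6), i.e. 0.64·x = 40.
x = 62.5; the acquirer's share is 100 − x = 37.5.

62.5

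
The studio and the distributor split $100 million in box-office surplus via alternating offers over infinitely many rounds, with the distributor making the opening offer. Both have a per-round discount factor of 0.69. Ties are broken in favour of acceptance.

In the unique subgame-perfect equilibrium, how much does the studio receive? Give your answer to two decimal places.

40.83

In a stationary SPE each proposer offers the other exactly their discounted continuation value.
If the distributor keeps x when proposing and the studio keeps y when proposing, then x = 100 − 0.69y and y = 100 − 0.69x.
Solving: x = 100(1 − 0.69) / (1 − 0.69·0.69) = 31 / 0.5239 ≈ 59.1716.
The studio gets 100 − 59.1716 ≈ 40.8284.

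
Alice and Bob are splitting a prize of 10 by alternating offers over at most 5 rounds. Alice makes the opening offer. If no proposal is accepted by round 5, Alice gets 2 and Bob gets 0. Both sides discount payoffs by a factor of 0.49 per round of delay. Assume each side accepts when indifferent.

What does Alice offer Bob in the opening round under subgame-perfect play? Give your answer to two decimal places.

3.10

Round 5 (Alice proposes): Bob will accept anything ≥ 0, so Alice offers 0 and keeps 10.
Round 4 (Bob proposes): Alice can get 10 next round, worth 0.49 × 10 = 4.9 now. Bob offers 4.9 and keeps 10 − 4.9 = 5.1.
Round 3 (Alice proposes): Bob can get 5.1 next round, worth 0.49 × 5.1 = 2.499 now, so Alice offers 2.499, keeping 7.501.
Round 2 (Bob proposes): Alice can get 7.501 next round, worth 0.49 × 7.501 = 3.67549 now. Bob offers 3.67549 and keeps 10 − 3.67549 = 6.32451.
Round 1 (Alice proposes): Bob can get 6.32451 next round, worth 0.49 × 6.32451 = 3.0990099 now; Alice offers that and keeps 6.9009901.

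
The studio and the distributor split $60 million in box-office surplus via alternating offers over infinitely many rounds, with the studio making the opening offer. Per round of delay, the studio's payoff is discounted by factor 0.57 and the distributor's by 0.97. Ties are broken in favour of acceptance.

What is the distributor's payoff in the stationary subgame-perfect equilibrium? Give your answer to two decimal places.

55.97

When the studio proposes, the distributor accepts any offer worth at least 0.97 times what the distributor would get by proposing next round; and vice versa.
This gives x = 60 − 0.97y and y = 60 − 0.57x, where x and y are each side's share when it proposes.
Hence (1 − 0.97·0.57)x = 60(1 − 0.97), i.e. 0.4471·x = 1.8.
x ≈ 4.0259; the distributor's share is 60 − x ≈ 55.9741.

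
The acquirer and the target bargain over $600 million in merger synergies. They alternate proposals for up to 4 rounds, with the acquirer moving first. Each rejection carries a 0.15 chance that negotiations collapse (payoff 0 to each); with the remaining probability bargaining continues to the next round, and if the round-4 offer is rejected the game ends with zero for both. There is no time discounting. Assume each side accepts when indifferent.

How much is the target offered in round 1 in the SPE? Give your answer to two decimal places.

444.98

Round 4 (the target proposes): the acquirer will accept anything ≥ 0, so the target offers 0 and keeps 600.
Round 3 (the acquirer proposes): rejecting gives the target an expected 0.85 × 600 = 510. The acquirer offers 510 and keeps 600 − 510 = 90.
Round 2 (the target proposes): rejecting gives the acquirer an expected 0.85 × 90 = 76.5; the target offers that and keeps 523.5.
Round 1 (the acquirer proposes): rejecting gives the target an expected 0.85 × 523.5 = 444.975, so the acquirer offers 444.975, keeping 155.025.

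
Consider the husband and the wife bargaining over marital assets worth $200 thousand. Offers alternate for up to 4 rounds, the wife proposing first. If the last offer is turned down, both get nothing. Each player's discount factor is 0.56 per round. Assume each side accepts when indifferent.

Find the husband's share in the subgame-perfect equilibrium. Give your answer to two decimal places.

Round 4 (the husband proposes): rejection yields 0 for the wife; the husband offers 0 and keeps 200.
Round 3 (the wife proposes): the husband can get 200 next round, worth 0.56 × 200 = 112 now. The wife offers 112 and keeps 200 − 112 = 88.
Round 2 (the husband proposes): the wife can get 88 next round, worth 0.56 × 88 = 49.28 now. The husband offers 49.28 and keeps 200 − 49.28 = 150.72.
Round 1 (the wife proposes): the husband can get 150.72 next round, worth 0.56 × 150.72 = 84.4032 now. The wife offers 84.4032 and keeps 200 − 84.4032 = 115.5968.

84.40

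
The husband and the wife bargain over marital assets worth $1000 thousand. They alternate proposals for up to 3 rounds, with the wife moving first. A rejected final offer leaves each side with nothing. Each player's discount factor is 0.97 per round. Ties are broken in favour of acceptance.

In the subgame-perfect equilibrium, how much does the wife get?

Round 3 (the wife proposes): rejection yields 0 for the husband; the wife offers 0 and keeps 1000.
Round 2 (the husband proposes): the wife can get 1000 next round, worth 0.97 × 1000 = 970 now. The husband offers 970 and keeps 1000 − 970 = 30.
Round 1 (the wife proposes): the husband can get 30 next round, worth 0.97 × 30 = 29.1 now, so the wife offers 29.1, keeping 970.9.

970.9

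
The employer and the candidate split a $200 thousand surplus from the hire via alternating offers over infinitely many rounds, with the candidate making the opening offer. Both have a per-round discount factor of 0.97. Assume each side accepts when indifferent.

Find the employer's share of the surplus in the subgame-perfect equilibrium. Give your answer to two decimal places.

98.48

In a stationary SPE each proposer offers the other exactly their discounted continuation value.
If the candidate keeps x when proposing and the employer keeps y when proposing, then x = 200 − 0.97y and y = 200 − 0.97x.
Solving: x = 200(1 − 0.97) / (1 − 0.97·0.97) = 6 / 0.0591 ≈ 101.5228.
The employer gets 200 − 101.5228 ≈ 98.4772.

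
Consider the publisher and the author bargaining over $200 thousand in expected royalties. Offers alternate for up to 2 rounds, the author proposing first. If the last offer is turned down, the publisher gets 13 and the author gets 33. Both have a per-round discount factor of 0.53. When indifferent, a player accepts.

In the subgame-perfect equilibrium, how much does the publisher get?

88.51

Round 2 (the publisher proposes): the author gets 33 if talks fail, so the publisher offers 33 and keeps 167.
Round 1 (the author proposes): the publisher can get 167 next round, worth 0.53 × 167 = 88.51 now, so the author offers 88.51, keeping 111.49.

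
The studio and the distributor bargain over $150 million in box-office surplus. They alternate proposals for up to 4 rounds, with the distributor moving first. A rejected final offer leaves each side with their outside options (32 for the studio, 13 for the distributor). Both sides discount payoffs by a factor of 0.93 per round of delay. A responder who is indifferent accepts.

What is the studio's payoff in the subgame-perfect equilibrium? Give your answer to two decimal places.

119.96

Round 4 (the studio proposes): the distributor gets 13 if talks fail, so the studio offers 13 and keeps 137.
Round 3 (the distributor proposes): the studio can get 137 next round, worth 0.93 × 137 = 127.41 now; the distributor offers that and keeps 22.59.
Round 2 (the studio proposes): the distributor can get 22.59 next round, worth 0.93 × 22.59 = 21.0087 now. The studio offers 21.0087 and keeps 150 − 21.0087 = 128.9913.
Round 1 (the distributor proposes): the studio can get 128.9913 next round, worth 0.93 × 128.9913 = 119.961909 now; the distributor offers that and keeps 30.038091.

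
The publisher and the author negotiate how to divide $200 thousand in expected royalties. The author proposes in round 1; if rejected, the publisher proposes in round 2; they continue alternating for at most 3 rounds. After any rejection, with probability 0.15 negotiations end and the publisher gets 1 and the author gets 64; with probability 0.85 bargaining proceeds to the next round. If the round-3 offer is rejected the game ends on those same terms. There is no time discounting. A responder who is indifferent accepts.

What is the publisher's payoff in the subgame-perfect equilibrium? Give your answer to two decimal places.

18.21

Round 3 (the author proposes): the publisher gets 1 if talks fail, so the author offers 1 and keeps 199.
Round 2 (the publisher proposes): rejecting gives the author an expected 0.85 × 199 + 0.15 × 64 = 178.75, so the publisher offers 178.75, keeping 21.25.
Round 1 (the author proposes): rejecting gives the publisher an expected 0.85 × 21.25 + 0.15 × 1 = 18.2125; the author offers that and keeps 181.7875.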